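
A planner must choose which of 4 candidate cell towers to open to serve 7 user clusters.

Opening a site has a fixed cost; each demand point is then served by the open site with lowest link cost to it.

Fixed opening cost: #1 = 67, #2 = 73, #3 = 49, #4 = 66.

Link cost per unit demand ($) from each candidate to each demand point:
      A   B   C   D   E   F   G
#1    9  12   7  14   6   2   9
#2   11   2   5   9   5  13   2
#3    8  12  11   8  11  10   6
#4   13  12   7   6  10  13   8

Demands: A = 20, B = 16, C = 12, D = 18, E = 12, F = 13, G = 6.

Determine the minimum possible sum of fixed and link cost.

672

Open {#1, #2}: assign each demand point to its cheapest open site.
  A→#1 20×9=180, B→#2 16×2=32, C→#2 12×5=60, D→#2 18×9=162, E→#2 12×5=60, F→#1 13×2=26, G→#2 6×2=12
  link cost 532, fixed 140 → total 672.
Compare {#1, #2, #3}: link cost 494 + fixed 189 = 683.
Compare {#1, #2, #4}: link cost 478 + fixed 206 = 684.
Compare {#1, #2, #3, #4}: link cost 458 + fixed 255 = 713.
All other subsets cost ≥ 683. Minimum total cost: 672.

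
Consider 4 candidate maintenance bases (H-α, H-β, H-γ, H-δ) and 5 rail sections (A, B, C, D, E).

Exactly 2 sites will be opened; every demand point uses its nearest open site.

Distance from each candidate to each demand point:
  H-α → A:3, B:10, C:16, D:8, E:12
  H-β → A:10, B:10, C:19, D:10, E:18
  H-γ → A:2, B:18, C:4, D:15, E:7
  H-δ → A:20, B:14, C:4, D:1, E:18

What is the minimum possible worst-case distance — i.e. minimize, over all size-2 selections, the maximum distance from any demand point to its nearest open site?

Open {H-α, H-γ}.
  Farthest demand point is B at distance 10 (to H-α); all others are ≤ 10.
With {H-β, H-γ} the worst case is 10.
With {H-α, H-δ} the worst case is 12.
No size-2 selection achieves below 10.

10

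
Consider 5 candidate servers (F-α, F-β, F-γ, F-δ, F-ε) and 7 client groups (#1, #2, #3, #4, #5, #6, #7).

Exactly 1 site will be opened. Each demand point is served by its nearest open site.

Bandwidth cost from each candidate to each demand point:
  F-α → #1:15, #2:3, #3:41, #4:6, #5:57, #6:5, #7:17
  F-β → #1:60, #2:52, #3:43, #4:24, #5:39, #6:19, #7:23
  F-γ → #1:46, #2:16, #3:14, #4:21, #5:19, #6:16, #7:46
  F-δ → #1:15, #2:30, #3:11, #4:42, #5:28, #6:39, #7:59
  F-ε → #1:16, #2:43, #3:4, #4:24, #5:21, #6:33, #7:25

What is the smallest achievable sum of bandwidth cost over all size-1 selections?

Open {F-α}.
  #1→F-α 15, #2→F-α 3, #3→F-α 41, #4→F-α 6, #5→F-α 57, #6→F-α 5, #7→F-α 17  ⇒ total 144.
Compare {F-ε}: total 166.
Compare {F-γ}: total 178.
No size-1 selection does better; minimum is 144.

144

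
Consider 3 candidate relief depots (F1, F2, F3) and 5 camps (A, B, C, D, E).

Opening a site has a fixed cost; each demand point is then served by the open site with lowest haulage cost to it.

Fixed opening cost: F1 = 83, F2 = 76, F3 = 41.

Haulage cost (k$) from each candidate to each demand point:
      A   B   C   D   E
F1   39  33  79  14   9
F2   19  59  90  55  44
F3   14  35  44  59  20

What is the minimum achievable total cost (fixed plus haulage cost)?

213

Open {F3}: assign each demand point to its cheapest open site.
  A→F3 14, B→F3 35, C→F3 44, D→F3 59, E→F3 20
  haulage cost 172, fixed 41 → total 213.
Compare {F1, F3}: haulage cost 114 + fixed 124 = 238.
Compare {F1}: haulage cost 174 + fixed 83 = 257.
Compare {F2, F3}: haulage cost 168 + fixed 117 = 285.
All other subsets cost ≥ 238. Minimum total cost: 213.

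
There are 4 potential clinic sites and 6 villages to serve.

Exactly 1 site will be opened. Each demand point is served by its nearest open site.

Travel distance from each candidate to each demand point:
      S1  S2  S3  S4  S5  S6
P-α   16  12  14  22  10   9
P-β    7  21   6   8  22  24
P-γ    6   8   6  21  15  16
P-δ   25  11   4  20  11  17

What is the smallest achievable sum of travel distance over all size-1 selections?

Open {P-γ}.
  S1→P-γ 6, S2→P-γ 8, S3→P-γ 6, S4→P-γ 21, S5→P-γ 15, S6→P-γ 16  ⇒ total 72.
Compare {P-α}: total 83.
Compare {P-β}: total 88.
No size-1 selection does better; minimum is 72.

72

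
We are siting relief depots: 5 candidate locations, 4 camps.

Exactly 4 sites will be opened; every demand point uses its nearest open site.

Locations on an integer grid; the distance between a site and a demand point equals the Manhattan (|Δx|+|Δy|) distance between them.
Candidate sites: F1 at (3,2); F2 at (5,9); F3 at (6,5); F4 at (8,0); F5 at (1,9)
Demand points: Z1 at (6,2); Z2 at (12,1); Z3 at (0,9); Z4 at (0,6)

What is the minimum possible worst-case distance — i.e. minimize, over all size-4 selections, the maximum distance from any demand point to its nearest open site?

Open {F1, F2, F4, F5}.
  Farthest demand point is Z2 at distance 5 (to F4); all others are ≤ 5.
With {F1, F3, F4, F5} the worst case is 5.
With {F2, F3, F4, F5} the worst case is 5.
No size-4 selection achieves below 5.

5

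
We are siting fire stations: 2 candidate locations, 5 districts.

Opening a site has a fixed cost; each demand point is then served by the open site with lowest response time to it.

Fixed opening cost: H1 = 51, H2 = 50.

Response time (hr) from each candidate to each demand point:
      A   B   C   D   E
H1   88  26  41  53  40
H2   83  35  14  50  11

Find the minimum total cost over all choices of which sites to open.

243

Open {H2}: assign each demand point to its cheapest open site.
  A→H2 83, B→H2 35, C→H2 14, D→H2 50, E→H2 11
  response time 193, fixed 50 → total 243.
Compare {H1, H2}: response time 184 + fixed 101 = 285.
Compare {H1}: response time 248 + fixed 51 = 299.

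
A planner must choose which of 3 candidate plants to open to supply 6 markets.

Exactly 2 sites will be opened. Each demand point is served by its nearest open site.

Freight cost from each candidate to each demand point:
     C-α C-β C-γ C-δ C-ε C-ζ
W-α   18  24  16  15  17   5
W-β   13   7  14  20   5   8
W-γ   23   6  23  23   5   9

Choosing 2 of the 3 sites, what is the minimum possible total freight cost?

59

Open {W-α, W-β}.
  C-α→W-β 13, C-β→W-β 7, C-γ→W-β 14, C-δ→W-α 15, C-ε→W-β 5, C-ζ→W-α 5  ⇒ total 59.
Compare {W-α, W-γ}: total 65.
Compare {W-β, W-γ}: total 66.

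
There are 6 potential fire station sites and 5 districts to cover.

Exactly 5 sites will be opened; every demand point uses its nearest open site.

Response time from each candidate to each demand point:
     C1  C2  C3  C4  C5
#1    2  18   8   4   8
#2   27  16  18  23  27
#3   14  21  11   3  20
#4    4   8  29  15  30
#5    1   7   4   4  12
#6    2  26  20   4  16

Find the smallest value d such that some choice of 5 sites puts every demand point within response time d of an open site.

Open {#1, #2, #3, #4, #5}.
  Farthest demand point is C5 at response time 8 (to #1); all others are ≤ 8.
With {#1, #2, #3, #4, #6} the worst case is 8.
With {#1, #2, #3, #5, #6} the worst case is 8.
No size-5 selection achieves below 8.

8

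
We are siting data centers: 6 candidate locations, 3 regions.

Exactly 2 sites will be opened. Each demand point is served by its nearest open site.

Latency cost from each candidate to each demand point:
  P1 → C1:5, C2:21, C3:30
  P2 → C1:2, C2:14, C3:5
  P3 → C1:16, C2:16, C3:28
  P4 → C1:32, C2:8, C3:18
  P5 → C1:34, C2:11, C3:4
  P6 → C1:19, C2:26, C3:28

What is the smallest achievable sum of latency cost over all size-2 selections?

Open {P2, P4}.
  C1→P2 2, C2→P4 8, C3→P2 5  ⇒ total 15.
Compare {P2, P5}: total 17.
Compare {P1, P5}: total 20.
No size-2 selection does better; minimum is 15.

15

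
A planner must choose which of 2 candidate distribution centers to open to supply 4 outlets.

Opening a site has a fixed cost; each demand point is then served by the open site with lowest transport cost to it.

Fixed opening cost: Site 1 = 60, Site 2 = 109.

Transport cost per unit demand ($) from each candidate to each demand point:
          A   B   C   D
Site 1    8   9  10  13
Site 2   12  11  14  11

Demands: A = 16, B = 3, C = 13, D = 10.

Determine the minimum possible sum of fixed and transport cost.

475

Open {Site 1}: assign each demand point to its cheapest open site.
  A→Site 1 16×8=128, B→Site 1 3×9=27, C→Site 1 13×10=130, D→Site 1 10×13=130
  transport cost 415, fixed 60 → total 475.
Compare {Site 1, Site 2}: transport cost 395 + fixed 169 = 564.
Compare {Site 2}: transport cost 517 + fixed 109 = 626.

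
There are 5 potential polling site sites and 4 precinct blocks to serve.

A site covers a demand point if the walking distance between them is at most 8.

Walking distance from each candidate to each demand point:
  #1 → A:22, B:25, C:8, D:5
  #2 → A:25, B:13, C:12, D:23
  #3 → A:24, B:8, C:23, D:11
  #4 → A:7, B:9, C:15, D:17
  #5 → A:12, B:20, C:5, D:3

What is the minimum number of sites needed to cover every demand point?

3

Coverage sets (demand points within 8 of each site):
  #1: {C, D}
  #2: {}
  #3: {B}
  #4: {A}
  #5: {C, D}
No 2 sites suffice: every size-2 union leaves at least one demand point uncovered.
But {#1, #3, #4} covers everything, so the minimum is 3.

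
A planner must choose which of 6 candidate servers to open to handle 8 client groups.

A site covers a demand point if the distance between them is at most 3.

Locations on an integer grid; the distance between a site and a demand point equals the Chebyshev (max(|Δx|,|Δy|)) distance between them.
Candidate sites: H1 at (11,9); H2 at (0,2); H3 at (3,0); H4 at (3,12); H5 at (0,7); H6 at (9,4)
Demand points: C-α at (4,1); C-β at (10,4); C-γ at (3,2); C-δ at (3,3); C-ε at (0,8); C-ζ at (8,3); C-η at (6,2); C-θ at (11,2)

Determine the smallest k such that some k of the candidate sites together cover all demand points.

Coverage sets (demand points within 3 of each site):
  H1: {}
  H2: {C-γ, C-δ}
  H3: {C-α, C-γ, C-δ, C-η}
  H4: {}
  H5: {C-ε}
  H6: {C-β, C-ζ, C-η, C-θ}
No 2 sites suffice: every size-2 union leaves at least one demand point uncovered.
But {H3, H5, H6} covers everything, so the minimum is 3.

3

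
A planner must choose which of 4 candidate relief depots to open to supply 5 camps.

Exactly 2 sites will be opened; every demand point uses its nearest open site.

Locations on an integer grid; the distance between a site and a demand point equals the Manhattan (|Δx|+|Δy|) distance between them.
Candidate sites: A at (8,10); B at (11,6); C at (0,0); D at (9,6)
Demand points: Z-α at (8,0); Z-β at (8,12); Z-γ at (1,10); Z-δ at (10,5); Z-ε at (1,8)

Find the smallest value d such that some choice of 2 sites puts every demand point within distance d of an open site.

Open {A, B}.
  Farthest demand point is Z-α at distance 9 (to B); all others are ≤ 9.
With {A, C} the worst case is 9.
With {A, D} the worst case is 9.
No size-2 selection achieves below 9.

9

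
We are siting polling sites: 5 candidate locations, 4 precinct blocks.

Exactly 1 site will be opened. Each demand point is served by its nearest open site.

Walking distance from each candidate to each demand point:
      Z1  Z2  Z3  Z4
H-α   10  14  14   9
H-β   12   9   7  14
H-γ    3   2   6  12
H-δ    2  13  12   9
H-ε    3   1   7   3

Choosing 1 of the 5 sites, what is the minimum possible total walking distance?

Open {H-ε}.
  Z1→H-ε 3, Z2→H-ε 1, Z3→H-ε 7, Z4→H-ε 3  ⇒ total 14.
Compare {H-γ}: total 23.
Compare {H-δ}: total 36.
No size-1 selection does better; minimum is 14.

14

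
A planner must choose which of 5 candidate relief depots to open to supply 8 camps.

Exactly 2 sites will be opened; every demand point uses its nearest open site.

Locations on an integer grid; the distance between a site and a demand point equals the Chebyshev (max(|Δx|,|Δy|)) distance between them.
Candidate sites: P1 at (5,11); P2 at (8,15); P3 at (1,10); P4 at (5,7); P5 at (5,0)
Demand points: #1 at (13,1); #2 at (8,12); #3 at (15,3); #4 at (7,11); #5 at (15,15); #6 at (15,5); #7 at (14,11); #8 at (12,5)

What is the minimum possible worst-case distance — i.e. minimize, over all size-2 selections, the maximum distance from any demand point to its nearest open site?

10

Open {P1, P2}.
  Farthest demand point is #1 at distance 10 (to P1); all others are ≤ 10.
With {P1, P3} the worst case is 10.
With {P1, P4} the worst case is 10.
No size-2 selection achieves below 10.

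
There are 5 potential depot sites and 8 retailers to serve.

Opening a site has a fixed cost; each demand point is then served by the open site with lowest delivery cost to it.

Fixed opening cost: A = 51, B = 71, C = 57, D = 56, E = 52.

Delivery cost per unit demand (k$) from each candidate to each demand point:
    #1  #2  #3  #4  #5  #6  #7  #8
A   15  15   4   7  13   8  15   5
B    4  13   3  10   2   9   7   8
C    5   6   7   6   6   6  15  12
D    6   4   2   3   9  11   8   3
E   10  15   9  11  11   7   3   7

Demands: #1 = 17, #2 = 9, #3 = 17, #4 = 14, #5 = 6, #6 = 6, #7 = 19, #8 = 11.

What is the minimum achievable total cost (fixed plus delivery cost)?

503

Open {B, D, E}: assign each demand point to its cheapest open site.
  #1→B 17×4=68, #2→D 9×4=36, #3→D 17×2=34, #4→D 14×3=42, #5→B 6×2=12, #6→E 6×7=42, #7→E 19×3=57, #8→D 11×3=33
  delivery cost 324, fixed 179 → total 503.
Compare {D, E}: delivery cost 400 + fixed 108 = 508.
Compare {C, D, E}: delivery cost 359 + fixed 165 = 524.
Compare {B, D}: delivery cost 412 + fixed 127 = 539.
All other subsets cost ≥ 508. Minimum total cost: 503.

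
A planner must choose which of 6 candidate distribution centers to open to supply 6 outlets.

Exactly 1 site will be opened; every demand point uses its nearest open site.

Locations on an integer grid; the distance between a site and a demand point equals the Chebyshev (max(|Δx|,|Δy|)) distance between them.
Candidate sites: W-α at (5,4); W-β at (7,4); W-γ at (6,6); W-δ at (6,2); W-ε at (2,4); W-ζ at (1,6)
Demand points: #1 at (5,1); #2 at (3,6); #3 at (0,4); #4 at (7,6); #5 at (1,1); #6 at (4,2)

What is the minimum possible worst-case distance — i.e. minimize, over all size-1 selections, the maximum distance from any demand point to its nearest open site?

5

Open {W-α}.
  Farthest demand point is #3 at distance 5 (to W-α); all others are ≤ 5.
With {W-ε} the worst case is 5.
With {W-γ} the worst case is 6.
No size-1 selection achieves below 5.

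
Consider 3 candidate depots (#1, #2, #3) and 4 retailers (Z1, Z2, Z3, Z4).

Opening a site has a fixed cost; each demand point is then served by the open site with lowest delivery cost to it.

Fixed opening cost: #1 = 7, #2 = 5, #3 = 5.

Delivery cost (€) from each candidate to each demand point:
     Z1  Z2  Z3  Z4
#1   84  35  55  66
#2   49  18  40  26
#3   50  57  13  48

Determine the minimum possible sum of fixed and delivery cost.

Open {#2, #3}: assign each demand point to its cheapest open site.
  Z1→#2 49, Z2→#2 18, Z3→#3 13, Z4→#2 26
  delivery cost 106, fixed 10 → total 116.
Compare {#1, #2, #3}: delivery cost 106 + fixed 17 = 123.
Compare {#2}: delivery cost 133 + fixed 5 = 138.
Compare {#1, #2}: delivery cost 133 + fixed 12 = 145.
All other subsets cost ≥ 123. Minimum total cost: 116.

116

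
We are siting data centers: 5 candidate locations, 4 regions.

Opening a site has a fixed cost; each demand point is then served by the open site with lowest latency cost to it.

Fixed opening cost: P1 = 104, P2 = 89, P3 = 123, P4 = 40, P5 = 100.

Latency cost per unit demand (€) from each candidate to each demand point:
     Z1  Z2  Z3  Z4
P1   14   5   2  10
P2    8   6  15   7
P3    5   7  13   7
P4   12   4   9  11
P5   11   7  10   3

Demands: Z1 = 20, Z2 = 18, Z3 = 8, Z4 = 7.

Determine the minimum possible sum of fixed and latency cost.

Open {P3, P4}: assign each demand point to its cheapest open site.
  Z1→P3 20×5=100, Z2→P4 18×4=72, Z3→P4 8×9=72, Z4→P3 7×7=49
  latency cost 293, fixed 163 → total 456.
Compare {P1, P3}: latency cost 255 + fixed 227 = 482.
Compare {P2, P4}: latency cost 353 + fixed 129 = 482.
Compare {P4}: latency cost 461 + fixed 40 = 501.
All other subsets cost ≥ 482. Minimum total cost: 456.

456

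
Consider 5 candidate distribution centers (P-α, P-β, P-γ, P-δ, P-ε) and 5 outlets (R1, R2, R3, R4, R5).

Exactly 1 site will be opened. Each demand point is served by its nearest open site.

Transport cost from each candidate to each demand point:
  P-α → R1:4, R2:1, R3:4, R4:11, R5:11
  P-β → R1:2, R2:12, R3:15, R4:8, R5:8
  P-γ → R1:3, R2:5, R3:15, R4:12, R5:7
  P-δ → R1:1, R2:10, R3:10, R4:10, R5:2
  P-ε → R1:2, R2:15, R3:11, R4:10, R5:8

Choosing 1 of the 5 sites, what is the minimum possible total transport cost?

31

Open {P-α}.
  R1→P-α 4, R2→P-α 1, R3→P-α 4, R4→P-α 11, R5→P-α 11  ⇒ total 31.
Compare {P-δ}: total 33.
Compare {P-γ}: total 42.
No size-1 selection does better; minimum is 31.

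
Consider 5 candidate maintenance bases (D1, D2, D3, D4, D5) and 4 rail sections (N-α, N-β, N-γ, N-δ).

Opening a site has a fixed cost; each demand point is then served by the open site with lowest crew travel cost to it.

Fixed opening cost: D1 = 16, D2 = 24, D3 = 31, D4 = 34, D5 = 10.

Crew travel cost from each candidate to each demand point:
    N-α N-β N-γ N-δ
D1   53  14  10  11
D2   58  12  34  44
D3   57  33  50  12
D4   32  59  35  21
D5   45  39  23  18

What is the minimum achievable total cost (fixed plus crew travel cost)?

104

Open {D1}: assign each demand point to its cheapest open site.
  N-α→D1 53, N-β→D1 14, N-γ→D1 10, N-δ→D1 11
  crew travel cost 88, fixed 16 → total 104.
Compare {D1, D5}: crew travel cost 80 + fixed 26 = 106.
Compare {D1, D4}: crew travel cost 67 + fixed 50 = 117.
Compare {D1, D2}: crew travel cost 86 + fixed 40 = 126.
All other subsets cost ≥ 106. Minimum total cost: 104.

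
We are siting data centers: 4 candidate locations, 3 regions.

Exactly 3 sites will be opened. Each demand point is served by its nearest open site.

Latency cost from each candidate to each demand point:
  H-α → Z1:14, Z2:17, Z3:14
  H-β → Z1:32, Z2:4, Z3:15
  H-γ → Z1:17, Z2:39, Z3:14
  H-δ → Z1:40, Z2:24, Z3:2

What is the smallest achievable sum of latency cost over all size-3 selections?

Open {H-α, H-β, H-δ}.
  Z1→H-α 14, Z2→H-β 4, Z3→H-δ 2  ⇒ total 20.
Compare {H-β, H-γ, H-δ}: total 23.
Compare {H-α, H-β, H-γ}: total 32.
No size-3 selection does better; minimum is 20.

20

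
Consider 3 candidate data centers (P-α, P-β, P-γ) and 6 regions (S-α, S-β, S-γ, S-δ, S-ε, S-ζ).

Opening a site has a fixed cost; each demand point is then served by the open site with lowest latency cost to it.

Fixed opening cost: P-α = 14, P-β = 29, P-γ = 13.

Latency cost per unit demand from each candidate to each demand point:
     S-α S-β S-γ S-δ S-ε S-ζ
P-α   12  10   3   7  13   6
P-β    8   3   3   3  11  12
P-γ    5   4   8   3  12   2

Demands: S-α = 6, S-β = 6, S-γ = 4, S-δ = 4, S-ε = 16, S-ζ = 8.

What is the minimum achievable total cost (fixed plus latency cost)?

Open {P-β, P-γ}: assign each demand point to its cheapest open site.
  S-α→P-γ 6×5=30, S-β→P-β 6×3=18, S-γ→P-β 4×3=12, S-δ→P-β 4×3=12, S-ε→P-β 16×11=176, S-ζ→P-γ 8×2=16
  latency cost 264, fixed 42 → total 306.
Compare {P-α, P-γ}: latency cost 286 + fixed 27 = 313.
Compare {P-γ}: latency cost 306 + fixed 13 = 319.
Compare {P-α, P-β, P-γ}: latency cost 264 + fixed 56 = 320.
All other subsets cost ≥ 313. Minimum total cost: 306.

306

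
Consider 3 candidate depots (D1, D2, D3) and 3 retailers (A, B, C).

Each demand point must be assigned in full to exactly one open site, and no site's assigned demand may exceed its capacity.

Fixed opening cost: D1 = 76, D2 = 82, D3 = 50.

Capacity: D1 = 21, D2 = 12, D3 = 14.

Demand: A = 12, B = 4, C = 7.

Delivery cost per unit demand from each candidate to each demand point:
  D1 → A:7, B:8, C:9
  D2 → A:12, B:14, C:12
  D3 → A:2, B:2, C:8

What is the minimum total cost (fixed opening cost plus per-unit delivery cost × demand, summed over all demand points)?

245

Open {D1, D3}; cheapest assignment that respects the capacities:
  D1 (cap 21, load 11): B, C — cost 4×8 + 7×9 = 95
  D3 (cap 14, load 12): A — cost 12×2 = 24
  Shipping 119, fixed 126 → total 245.
  Any other capacity-feasible assignment to {D1, D3} ships for at least 119.
Compare {D2, D3}: its best feasible assignment gives total 296.
Compare {D1, D2, D3}: its best feasible assignment gives total 327.
Every other set of open sites that can feasibly serve all demand totals ≥ 296 even under its best assignment. Minimum: 245.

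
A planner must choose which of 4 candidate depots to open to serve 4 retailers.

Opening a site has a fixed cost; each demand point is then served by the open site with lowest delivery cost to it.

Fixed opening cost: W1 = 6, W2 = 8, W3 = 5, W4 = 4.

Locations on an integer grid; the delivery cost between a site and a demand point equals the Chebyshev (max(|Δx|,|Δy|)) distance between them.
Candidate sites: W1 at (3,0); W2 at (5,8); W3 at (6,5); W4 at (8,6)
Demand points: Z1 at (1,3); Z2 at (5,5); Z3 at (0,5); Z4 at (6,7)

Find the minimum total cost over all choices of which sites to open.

19

Open {W3}: assign each demand point to its cheapest open site.
  Z1→W3 5, Z2→W3 1, Z3→W3 6, Z4→W3 2
  delivery cost 14, fixed 5 → total 19.
Compare {W2}: delivery cost 14 + fixed 8 = 22.
Compare {W1, W3}: delivery cost 11 + fixed 11 = 22.
Compare {W1, W4}: delivery cost 13 + fixed 10 = 23.
All other subsets cost ≥ 22. Minimum total cost: 19.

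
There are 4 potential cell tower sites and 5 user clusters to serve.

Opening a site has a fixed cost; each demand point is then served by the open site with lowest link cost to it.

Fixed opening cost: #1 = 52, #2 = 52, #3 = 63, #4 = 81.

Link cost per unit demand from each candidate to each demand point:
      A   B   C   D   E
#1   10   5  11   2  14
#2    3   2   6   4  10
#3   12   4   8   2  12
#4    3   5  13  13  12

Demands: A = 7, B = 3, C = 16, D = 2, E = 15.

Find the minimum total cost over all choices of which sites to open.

Open {#2}: assign each demand point to its cheapest open site.
  A→#2 7×3=21, B→#2 3×2=6, C→#2 16×6=96, D→#2 2×4=8, E→#2 15×10=150
  link cost 281, fixed 52 → total 333.
Compare {#1, #2}: link cost 277 + fixed 104 = 381.
Compare {#2, #3}: link cost 277 + fixed 115 = 392.
Compare {#2, #4}: link cost 281 + fixed 133 = 414.
All other subsets cost ≥ 381. Minimum total cost: 333.

333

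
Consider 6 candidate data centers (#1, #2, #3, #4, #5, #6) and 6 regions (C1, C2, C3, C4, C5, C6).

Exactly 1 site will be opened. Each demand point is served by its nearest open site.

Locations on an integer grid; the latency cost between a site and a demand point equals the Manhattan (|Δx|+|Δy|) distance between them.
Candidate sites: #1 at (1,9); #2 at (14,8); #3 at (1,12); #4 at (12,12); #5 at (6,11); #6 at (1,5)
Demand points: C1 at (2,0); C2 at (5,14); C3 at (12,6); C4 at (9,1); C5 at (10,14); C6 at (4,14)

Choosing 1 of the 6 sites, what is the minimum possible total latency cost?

Open {#5}.
  C1→#5 15, C2→#5 4, C3→#5 11, C4→#5 13, C5→#5 7, C6→#5 5  ⇒ total 55.
Compare {#4}: total 65.
Compare {#1}: total 71.
No size-1 selection does better; minimum is 55.

55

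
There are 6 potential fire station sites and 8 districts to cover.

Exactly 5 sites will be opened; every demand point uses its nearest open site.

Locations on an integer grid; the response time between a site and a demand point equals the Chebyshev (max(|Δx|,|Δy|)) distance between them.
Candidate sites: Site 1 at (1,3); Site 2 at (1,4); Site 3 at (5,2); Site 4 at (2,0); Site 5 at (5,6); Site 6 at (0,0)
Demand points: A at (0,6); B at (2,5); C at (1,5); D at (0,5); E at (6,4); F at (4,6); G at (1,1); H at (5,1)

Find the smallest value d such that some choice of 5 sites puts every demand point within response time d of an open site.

2

Open {Site 1, Site 2, Site 3, Site 4, Site 5}.
  Farthest demand point is A at response time 2 (to Site 2); all others are ≤ 2.
With {Site 1, Site 2, Site 3, Site 5, Site 6} the worst case is 2.
With {Site 2, Site 3, Site 4, Site 5, Site 6} the worst case is 2.
No size-5 selection achieves below 2.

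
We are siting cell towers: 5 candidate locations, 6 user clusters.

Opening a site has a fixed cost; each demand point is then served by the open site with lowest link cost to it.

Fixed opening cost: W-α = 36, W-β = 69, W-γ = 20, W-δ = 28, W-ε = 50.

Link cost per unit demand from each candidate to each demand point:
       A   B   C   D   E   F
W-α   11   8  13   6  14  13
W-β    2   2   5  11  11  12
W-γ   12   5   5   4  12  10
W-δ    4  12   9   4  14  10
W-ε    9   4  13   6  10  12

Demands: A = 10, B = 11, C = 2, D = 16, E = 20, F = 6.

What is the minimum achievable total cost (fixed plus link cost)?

485

Open {W-β, W-γ}: assign each demand point to its cheapest open site.
  A→W-β 10×2=20, B→W-β 11×2=22, C→W-β 2×5=10, D→W-γ 16×4=64, E→W-β 20×11=220, F→W-γ 6×10=60
  link cost 396, fixed 89 → total 485.
Compare {W-β, W-δ}: link cost 396 + fixed 97 = 493.
Compare {W-δ, W-ε}: link cost 426 + fixed 78 = 504.
Compare {W-β, W-γ, W-δ}: link cost 396 + fixed 117 = 513.
All other subsets cost ≥ 493. Minimum total cost: 485.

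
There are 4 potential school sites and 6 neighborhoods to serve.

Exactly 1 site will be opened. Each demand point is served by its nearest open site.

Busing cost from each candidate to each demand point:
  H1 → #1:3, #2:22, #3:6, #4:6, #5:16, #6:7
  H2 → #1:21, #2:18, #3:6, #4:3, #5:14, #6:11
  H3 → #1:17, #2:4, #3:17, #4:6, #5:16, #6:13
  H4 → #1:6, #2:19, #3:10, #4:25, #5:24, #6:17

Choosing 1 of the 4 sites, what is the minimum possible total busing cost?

60

Open {H1}.
  #1→H1 3, #2→H1 22, #3→H1 6, #4→H1 6, #5→H1 16, #6→H1 7  ⇒ total 60.
Compare {H2}: total 73.
Compare {H3}: total 73.
No size-1 selection does better; minimum is 60.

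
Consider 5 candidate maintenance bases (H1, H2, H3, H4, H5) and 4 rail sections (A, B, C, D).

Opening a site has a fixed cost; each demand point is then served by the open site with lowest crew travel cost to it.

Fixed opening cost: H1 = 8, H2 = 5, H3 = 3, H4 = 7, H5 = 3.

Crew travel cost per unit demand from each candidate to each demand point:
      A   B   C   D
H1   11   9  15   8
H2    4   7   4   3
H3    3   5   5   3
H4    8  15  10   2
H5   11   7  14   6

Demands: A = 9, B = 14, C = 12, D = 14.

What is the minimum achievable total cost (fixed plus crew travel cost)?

188

Open {H2, H3, H4}: assign each demand point to its cheapest open site.
  A→H3 9×3=27, B→H3 14×5=70, C→H2 12×4=48, D→H4 14×2=28
  crew travel cost 173, fixed 15 → total 188.
Compare {H2, H3, H4, H5}: crew travel cost 173 + fixed 18 = 191.
Compare {H2, H3}: crew travel cost 187 + fixed 8 = 195.
Compare {H3, H4}: crew travel cost 185 + fixed 10 = 195.
All other subsets cost ≥ 191. Minimum total cost: 188.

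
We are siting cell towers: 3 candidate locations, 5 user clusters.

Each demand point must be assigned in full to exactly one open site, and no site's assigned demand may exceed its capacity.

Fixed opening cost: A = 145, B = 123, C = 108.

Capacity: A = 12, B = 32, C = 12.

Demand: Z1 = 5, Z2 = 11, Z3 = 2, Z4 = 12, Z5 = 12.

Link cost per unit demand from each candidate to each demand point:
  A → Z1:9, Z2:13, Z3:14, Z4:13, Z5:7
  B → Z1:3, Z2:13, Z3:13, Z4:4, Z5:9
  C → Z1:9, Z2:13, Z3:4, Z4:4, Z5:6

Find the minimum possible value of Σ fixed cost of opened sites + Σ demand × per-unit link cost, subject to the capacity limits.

535

Open {B, C}; cheapest assignment that respects the capacities:
  B (cap 32, load 30): Z1, Z2, Z3, Z4 — cost 5×3 + 11×13 + 2×13 + 12×4 = 232
  C (cap 12, load 12): Z5 — cost 12×6 = 72
  Shipping 304, fixed 231 → total 535.
  Any other capacity-feasible assignment to {B, C} ships for at least 304.
Compare {A, B}: its best feasible assignment gives total 584.
Compare {A, B, C}: its best feasible assignment gives total 674.
Every other set of open sites that can feasibly serve all demand totals ≥ 584 even under its best assignment. Minimum: 535.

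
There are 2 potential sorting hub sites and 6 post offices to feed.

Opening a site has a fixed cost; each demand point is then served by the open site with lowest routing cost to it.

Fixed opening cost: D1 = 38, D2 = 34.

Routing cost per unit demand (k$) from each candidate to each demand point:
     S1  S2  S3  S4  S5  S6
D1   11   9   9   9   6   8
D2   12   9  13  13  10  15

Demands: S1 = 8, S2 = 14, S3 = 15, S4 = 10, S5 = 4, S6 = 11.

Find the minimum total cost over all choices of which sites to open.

589

Open {D1}: assign each demand point to its cheapest open site.
  S1→D1 8×11=88, S2→D1 14×9=126, S3→D1 15×9=135, S4→D1 10×9=90, S5→D1 4×6=24, S6→D1 11×8=88
  routing cost 551, fixed 38 → total 589.
Compare {D1, D2}: routing cost 551 + fixed 72 = 623.
Compare {D2}: routing cost 752 + fixed 34 = 786.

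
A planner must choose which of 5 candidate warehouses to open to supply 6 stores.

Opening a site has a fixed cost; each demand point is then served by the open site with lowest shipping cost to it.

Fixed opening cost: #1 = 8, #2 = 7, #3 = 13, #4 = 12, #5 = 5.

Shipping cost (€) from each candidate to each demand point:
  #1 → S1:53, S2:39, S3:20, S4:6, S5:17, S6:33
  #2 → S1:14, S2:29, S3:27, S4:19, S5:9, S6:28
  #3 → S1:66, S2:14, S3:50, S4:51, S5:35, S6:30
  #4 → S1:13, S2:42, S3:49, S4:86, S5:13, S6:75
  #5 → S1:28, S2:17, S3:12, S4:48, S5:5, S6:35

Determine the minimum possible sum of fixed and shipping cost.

Open {#1, #2, #5}: assign each demand point to its cheapest open site.
  S1→#2 14, S2→#5 17, S3→#5 12, S4→#1 6, S5→#5 5, S6→#2 28
  shipping cost 82, fixed 20 → total 102.
Compare {#2, #5}: shipping cost 95 + fixed 12 = 107.
Compare {#1, #4, #5}: shipping cost 86 + fixed 25 = 111.
Compare {#1, #2, #3, #5}: shipping cost 79 + fixed 33 = 112.
All other subsets cost ≥ 107. Minimum total cost: 102.

102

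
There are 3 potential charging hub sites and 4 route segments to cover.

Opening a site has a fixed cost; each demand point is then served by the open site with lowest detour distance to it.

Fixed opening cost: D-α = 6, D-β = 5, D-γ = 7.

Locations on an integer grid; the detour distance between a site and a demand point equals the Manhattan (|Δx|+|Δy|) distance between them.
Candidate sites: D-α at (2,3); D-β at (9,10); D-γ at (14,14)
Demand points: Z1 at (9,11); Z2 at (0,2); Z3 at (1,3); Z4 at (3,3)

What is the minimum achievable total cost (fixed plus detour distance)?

Open {D-α, D-β}: assign each demand point to its cheapest open site.
  Z1→D-β 1, Z2→D-α 3, Z3→D-α 1, Z4→D-α 1
  detour distance 6, fixed 11 → total 17.
Compare {D-α, D-β, D-γ}: detour distance 6 + fixed 18 = 24.
Compare {D-α}: detour distance 20 + fixed 6 = 26.
Compare {D-α, D-γ}: detour distance 13 + fixed 13 = 26.
All other subsets cost ≥ 24. Minimum total cost: 17.

17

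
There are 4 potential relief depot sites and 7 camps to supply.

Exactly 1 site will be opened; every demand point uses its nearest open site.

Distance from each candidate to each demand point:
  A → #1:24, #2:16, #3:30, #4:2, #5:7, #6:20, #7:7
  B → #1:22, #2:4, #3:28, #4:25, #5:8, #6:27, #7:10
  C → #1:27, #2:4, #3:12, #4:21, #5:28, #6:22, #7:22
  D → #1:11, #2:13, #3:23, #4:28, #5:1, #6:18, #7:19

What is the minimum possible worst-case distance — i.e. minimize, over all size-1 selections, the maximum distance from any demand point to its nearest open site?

28

Open {B}.
  Farthest demand point is #3 at distance 28 (to B); all others are ≤ 28.
With {C} the worst case is 28.
With {D} the worst case is 28.
No size-1 selection achieves below 28.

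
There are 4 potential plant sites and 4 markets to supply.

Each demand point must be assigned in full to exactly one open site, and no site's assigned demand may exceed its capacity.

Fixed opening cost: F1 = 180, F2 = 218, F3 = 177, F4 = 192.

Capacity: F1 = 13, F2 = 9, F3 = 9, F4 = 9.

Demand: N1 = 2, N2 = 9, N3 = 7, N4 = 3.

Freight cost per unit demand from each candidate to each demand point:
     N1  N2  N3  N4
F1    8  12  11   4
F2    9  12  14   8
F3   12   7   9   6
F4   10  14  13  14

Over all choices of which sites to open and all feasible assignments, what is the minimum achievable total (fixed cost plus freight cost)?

Open {F1, F3}; cheapest assignment that respects the capacities:
  F1 (cap 13, load 12): N1, N3, N4 — cost 2×8 + 7×11 + 3×4 = 105
  F3 (cap 9, load 9): N2 — cost 9×7 = 63
  Shipping 168, fixed 357 → total 525.
  Any other capacity-feasible assignment to {F1, F3} ships for at least 168.
Compare {F1, F4}: its best feasible assignment gives total 603.
Compare {F1, F2}: its best feasible assignment gives total 611.
Every other set of open sites that can feasibly serve all demand totals ≥ 603 even under its best assignment. Minimum: 525.

525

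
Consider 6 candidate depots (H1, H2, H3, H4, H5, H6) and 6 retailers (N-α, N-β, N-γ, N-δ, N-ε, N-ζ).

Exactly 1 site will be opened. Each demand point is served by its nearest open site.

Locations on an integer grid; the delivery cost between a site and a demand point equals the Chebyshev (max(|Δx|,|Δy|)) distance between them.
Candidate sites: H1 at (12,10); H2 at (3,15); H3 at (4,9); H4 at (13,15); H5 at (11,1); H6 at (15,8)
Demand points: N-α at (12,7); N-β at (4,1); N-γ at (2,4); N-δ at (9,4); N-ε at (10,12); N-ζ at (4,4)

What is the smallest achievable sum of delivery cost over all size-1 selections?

Open {H3}.
  N-α→H3 8, N-β→H3 8, N-γ→H3 5, N-δ→H3 5, N-ε→H3 6, N-ζ→H3 5  ⇒ total 37.
Compare {H1}: total 38.
Compare {H5}: total 43.
No size-1 selection does better; minimum is 37.

37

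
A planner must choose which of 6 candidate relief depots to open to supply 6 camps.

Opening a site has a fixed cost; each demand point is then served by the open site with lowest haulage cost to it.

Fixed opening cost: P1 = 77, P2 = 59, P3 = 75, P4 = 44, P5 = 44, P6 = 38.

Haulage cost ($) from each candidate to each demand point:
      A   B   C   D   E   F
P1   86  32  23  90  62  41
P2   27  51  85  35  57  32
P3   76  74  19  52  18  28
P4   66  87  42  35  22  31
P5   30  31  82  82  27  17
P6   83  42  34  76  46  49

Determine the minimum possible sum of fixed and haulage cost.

Open {P4, P5}: assign each demand point to its cheapest open site.
  A→P5 30, B→P5 31, C→P4 42, D→P4 35, E→P4 22, F→P5 17
  haulage cost 177, fixed 88 → total 265.
Compare {P3, P5}: haulage cost 167 + fixed 119 = 286.
Compare {P4, P5, P6}: haulage cost 169 + fixed 126 = 295.
Compare {P5, P6}: haulage cost 215 + fixed 82 = 297.
All other subsets cost ≥ 286. Minimum total cost: 265.

265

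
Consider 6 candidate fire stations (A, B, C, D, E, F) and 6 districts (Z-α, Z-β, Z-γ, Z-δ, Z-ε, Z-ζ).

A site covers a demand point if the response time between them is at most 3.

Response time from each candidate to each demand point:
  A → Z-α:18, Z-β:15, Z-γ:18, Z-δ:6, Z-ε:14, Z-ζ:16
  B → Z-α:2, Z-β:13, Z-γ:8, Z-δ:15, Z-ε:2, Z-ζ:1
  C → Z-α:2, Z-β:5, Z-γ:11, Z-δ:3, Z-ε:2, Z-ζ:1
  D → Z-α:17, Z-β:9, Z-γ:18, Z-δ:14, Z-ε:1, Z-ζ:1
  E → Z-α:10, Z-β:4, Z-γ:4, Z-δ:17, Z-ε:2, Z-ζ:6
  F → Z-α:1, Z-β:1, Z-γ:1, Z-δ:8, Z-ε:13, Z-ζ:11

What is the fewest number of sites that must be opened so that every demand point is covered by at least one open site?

Coverage sets (demand points within 3 of each site):
  A: {}
  B: {Z-α, Z-ε, Z-ζ}
  C: {Z-α, Z-δ, Z-ε, Z-ζ}
  D: {Z-ε, Z-ζ}
  E: {Z-ε}
  F: {Z-α, Z-β, Z-γ}
No single site covers all 6 demand points.
But {C, F} covers everything, so the minimum is 2.

2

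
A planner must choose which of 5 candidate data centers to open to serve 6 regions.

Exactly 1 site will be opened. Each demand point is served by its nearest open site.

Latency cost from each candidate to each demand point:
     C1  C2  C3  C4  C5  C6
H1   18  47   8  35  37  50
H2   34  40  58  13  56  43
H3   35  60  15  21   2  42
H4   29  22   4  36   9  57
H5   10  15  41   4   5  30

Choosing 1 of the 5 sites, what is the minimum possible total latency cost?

Open {H5}.
  C1→H5 10, C2→H5 15, C3→H5 41, C4→H5 4, C5→H5 5, C6→H5 30  ⇒ total 105.
Compare {H4}: total 157.
Compare {H3}: total 175.
No size-1 selection does better; minimum is 105.

105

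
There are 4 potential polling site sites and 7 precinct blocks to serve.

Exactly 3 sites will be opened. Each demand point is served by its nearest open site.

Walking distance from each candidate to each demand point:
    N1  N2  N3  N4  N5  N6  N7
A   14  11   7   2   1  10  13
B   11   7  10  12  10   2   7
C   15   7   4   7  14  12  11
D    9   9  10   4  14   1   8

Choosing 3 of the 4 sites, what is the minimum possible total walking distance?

32

Open {A, C, D}.
  N1→D 9, N2→C 7, N3→C 4, N4→A 2, N5→A 1, N6→D 1, N7→D 8  ⇒ total 32.
Compare {A, B, C}: total 34.
Compare {A, B, D}: total 34.
No size-3 selection does better; minimum is 32.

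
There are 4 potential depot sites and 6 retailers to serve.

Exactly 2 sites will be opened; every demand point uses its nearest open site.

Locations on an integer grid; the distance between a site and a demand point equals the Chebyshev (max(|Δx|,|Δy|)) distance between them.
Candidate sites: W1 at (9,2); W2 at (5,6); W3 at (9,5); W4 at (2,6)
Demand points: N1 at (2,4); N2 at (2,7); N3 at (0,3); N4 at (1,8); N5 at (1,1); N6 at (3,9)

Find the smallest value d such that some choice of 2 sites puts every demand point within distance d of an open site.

Open {W1, W2}.
  Farthest demand point is N3 at distance 5 (to W2); all others are ≤ 5.
With {W1, W4} the worst case is 5.
With {W2, W3} the worst case is 5.
No size-2 selection achieves below 5.

5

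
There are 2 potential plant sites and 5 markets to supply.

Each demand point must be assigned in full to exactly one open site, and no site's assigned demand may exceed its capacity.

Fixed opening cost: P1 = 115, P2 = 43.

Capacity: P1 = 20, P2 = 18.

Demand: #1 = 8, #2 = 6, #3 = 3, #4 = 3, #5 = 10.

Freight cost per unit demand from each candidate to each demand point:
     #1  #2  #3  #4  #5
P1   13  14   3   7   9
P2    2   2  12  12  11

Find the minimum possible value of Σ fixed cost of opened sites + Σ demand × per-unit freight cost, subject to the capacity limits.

Open {P1, P2}; cheapest assignment that respects the capacities:
  P1 (cap 20, load 16): #3, #4, #5 — cost 3×3 + 3×7 + 10×9 = 120
  P2 (cap 18, load 14): #1, #2 — cost 8×2 + 6×2 = 28
  Shipping 148, fixed 158 → total 306.
  Any other capacity-feasible assignment to {P1, P2} ships for at least 148.
Total demand is 30 and no other set of sites has combined capacity ≥ 30, so {P1, P2} is the only feasible choice of open sites. Minimum: 306.

306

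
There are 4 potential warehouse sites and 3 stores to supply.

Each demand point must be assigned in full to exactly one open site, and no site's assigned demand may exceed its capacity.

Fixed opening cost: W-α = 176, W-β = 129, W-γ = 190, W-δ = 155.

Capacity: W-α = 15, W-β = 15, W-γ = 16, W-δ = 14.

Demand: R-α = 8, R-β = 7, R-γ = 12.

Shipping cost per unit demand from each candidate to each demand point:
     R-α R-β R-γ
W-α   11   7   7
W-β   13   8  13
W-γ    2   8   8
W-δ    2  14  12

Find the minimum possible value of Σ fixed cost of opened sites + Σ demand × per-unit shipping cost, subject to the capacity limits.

Open {W-α, W-γ}; cheapest assignment that respects the capacities:
  W-α (cap 15, load 12): R-γ — cost 12×7 = 84
  W-γ (cap 16, load 15): R-α, R-β — cost 8×2 + 7×8 = 72
  Shipping 156, fixed 366 → total 522.
  Any other capacity-feasible assignment to {W-α, W-γ} ships for at least 156.
Compare {W-β, W-γ}: its best feasible assignment gives total 547.
Compare {W-α, W-β}: its best feasible assignment gives total 549.
Every other set of open sites that can feasibly serve all demand totals ≥ 547 even under its best assignment. Minimum: 522.

522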